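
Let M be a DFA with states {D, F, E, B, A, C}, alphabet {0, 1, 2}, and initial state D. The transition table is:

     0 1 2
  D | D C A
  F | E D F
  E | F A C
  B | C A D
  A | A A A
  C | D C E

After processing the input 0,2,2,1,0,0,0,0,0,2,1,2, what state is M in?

A

Trace: D -0-> D -2-> A -2-> A -1-> A -0-> A -0-> A -0-> A -0-> A -0-> A -2-> A -1-> A -2-> A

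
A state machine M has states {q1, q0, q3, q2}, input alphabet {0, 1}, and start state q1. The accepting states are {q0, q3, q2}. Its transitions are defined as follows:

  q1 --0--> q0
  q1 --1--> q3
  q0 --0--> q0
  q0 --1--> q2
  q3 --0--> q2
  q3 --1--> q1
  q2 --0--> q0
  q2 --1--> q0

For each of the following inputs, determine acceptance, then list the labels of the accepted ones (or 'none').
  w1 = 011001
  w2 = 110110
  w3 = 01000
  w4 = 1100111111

w1: Trace: q1 -0-> q0 -1-> q2 -1-> q0 -0-> q0 -0-> q0 -1-> q2  → end q2, accepted
w2: Trace: q1 -1-> q3 -1-> q1 -0-> q0 -1-> q2 -1-> q0 -0-> q0  → end q0, accepted
w3: Trace: q1 -0-> q0 -1-> q2 -0-> q0 -0-> q0 -0-> q0  → end q0, accepted
w4: Trace: q1 -1-> q3 -1-> q1 -0-> q0 -0-> q0 -1-> q2 -1-> q0 -1-> q2 -1-> q0 -1-> q2 -1-> q0  → end q0, accepted

w1, w2, w3, w4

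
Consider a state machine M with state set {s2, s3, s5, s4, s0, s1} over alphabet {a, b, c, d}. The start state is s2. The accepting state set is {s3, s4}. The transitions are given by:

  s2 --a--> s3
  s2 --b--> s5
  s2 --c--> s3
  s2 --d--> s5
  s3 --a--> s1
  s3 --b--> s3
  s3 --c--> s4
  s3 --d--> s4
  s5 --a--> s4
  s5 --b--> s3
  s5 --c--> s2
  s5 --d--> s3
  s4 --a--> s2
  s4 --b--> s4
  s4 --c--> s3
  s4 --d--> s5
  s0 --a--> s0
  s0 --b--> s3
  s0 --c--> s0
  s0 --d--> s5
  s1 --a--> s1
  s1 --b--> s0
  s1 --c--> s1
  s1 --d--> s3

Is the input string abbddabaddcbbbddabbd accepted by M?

Trace: s2 -a-> s3 -b-> s3 -b-> s3 -d-> s4 -d-> s5 -a-> s4 -b-> s4 -a-> s2 -d-> s5 -d-> s3 -c-> s4 -b-> s4 -b-> s4 -b-> s4 -d-> s5 -d-> s3 -a-> s1 -b-> s0 -b-> s3 -d-> s4
End state s4 is accepting.

Yes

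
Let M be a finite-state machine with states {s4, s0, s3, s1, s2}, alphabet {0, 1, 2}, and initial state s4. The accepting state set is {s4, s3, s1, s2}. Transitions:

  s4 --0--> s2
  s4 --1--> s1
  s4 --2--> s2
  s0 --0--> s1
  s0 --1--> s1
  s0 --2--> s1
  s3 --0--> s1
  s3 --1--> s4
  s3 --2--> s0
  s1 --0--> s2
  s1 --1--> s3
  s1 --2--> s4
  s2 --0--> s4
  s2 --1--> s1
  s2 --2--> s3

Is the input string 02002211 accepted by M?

start at s4
read '0': s4 → s2
read '2': s2 → s3
read '0': s3 → s1
read '0': s1 → s2
read '2': s2 → s3
read '2': s3 → s0
read '1': s0 → s1
read '1': s1 → s3
End state s3 is accepting.

Yes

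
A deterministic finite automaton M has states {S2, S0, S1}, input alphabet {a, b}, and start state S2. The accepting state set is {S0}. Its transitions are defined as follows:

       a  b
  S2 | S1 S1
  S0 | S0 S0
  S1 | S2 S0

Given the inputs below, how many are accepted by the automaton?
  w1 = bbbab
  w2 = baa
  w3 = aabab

1

w1: S2 → S1 → S0 → S0 → S0 → S0  → end S0, accepted
w2: S2 → S1 → S2 → S1  → end S1, rejected
w3: S2 → S1 → S2 → S1 → S2 → S1  → end S1, rejected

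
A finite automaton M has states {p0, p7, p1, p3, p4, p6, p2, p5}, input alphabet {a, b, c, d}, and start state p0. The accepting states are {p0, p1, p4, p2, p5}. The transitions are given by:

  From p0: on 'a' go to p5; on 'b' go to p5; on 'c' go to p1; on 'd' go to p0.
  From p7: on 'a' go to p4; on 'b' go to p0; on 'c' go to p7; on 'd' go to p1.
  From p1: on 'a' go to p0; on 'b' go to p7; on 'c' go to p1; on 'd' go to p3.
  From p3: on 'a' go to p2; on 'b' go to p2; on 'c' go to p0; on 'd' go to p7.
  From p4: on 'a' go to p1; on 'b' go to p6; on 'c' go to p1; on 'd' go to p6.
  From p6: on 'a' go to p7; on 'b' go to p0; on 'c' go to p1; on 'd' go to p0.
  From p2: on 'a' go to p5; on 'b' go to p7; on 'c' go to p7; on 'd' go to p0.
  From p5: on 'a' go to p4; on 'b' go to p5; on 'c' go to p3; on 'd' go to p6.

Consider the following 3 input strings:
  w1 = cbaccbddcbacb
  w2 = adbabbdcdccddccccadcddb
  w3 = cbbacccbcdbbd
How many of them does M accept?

2

w1:
  start at p0
  read 'c': p0 → p1
  read 'b': p1 → p7
  read 'a': p7 → p4
  read 'c': p4 → p1
  read 'c': p1 → p1
  read 'b': p1 → p7
  read 'd': p7 → p1
  read 'd': p1 → p3
  read 'c': p3 → p0
  read 'b': p0 → p5
  read 'a': p5 → p4
  read 'c': p4 → p1
  read 'b': p1 → p7
  end p7, rejected
w2:
  start at p0
  read 'a': p0 → p5
  read 'd': p5 → p6
  read 'b': p6 → p0
  read 'a': p0 → p5
  read 'b': p5 → p5
  read 'b': p5 → p5
  read 'd': p5 → p6
  read 'c': p6 → p1
  read 'd': p1 → p3
  read 'c': p3 → p0
  read 'c': p0 → p1
  read 'd': p1 → p3
  read 'd': p3 → p7
  read 'c': p7 → p7
  read 'c': p7 → p7
  read 'c': p7 → p7
  read 'c': p7 → p7
  read 'a': p7 → p4
  read 'd': p4 → p6
  read 'c': p6 → p1
  read 'd': p1 → p3
  read 'd': p3 → p7
  read 'b': p7 → p0
  end p0, accepted
w3:
  start at p0
  read 'c': p0 → p1
  read 'b': p1 → p7
  read 'b': p7 → p0
  read 'a': p0 → p5
  read 'c': p5 → p3
  read 'c': p3 → p0
  read 'c': p0 → p1
  read 'b': p1 → p7
  read 'c': p7 → p7
  read 'd': p7 → p1
  read 'b': p1 → p7
  read 'b': p7 → p0
  read 'd': p0 → p0
  end p0, accepted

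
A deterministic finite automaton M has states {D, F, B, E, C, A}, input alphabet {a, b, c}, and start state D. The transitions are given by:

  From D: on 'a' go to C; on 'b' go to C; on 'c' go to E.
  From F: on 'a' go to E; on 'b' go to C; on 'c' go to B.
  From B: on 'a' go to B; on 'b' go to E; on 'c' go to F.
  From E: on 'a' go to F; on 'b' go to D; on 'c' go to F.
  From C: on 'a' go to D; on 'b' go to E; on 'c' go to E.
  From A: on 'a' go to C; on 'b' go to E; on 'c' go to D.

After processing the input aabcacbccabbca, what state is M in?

F

Trace: D -a-> C -a-> D -b-> C -c-> E -a-> F -c-> B -b-> E -c-> F -c-> B -a-> B -b-> E -b-> D -c-> E -a-> F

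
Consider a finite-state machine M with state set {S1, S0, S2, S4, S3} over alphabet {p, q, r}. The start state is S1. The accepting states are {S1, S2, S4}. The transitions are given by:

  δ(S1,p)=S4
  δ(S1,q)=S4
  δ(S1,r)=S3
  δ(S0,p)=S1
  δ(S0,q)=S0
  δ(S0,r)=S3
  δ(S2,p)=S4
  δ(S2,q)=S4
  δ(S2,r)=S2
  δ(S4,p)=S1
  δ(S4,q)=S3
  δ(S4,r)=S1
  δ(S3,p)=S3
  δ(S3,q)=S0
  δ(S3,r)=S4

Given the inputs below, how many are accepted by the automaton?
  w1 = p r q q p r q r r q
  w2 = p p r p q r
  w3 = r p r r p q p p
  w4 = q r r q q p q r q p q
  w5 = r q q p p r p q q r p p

2

w1: Trace: S1 -p-> S4 -r-> S1 -q-> S4 -q-> S3 -p-> S3 -r-> S4 -q-> S3 -r-> S4 -r-> S1 -q-> S4  → end S4, accepted
w2: Trace: S1 -p-> S4 -p-> S1 -r-> S3 -p-> S3 -q-> S0 -r-> S3  → end S3, rejected
w3: Trace: S1 -r-> S3 -p-> S3 -r-> S4 -r-> S1 -p-> S4 -q-> S3 -p-> S3 -p-> S3  → end S3, rejected
w4: Trace: S1 -q-> S4 -r-> S1 -r-> S3 -q-> S0 -q-> S0 -p-> S1 -q-> S4 -r-> S1 -q-> S4 -p-> S1 -q-> S4  → end S4, accepted
w5: Trace: S1 -r-> S3 -q-> S0 -q-> S0 -p-> S1 -p-> S4 -r-> S1 -p-> S4 -q-> S3 -q-> S0 -r-> S3 -p-> S3 -p-> S3  → end S3, rejected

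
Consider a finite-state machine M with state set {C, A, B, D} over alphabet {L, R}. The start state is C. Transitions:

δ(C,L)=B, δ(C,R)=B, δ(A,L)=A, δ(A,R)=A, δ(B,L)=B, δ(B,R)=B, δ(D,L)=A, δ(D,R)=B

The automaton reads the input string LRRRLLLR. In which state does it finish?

Trace: C -L-> B -R-> B -R-> B -R-> B -L-> B -L-> B -L-> B -R-> B

B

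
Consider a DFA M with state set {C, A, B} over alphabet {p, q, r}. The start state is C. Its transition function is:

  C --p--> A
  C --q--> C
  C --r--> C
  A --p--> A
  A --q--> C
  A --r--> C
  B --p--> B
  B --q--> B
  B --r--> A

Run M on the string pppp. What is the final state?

A

C → A → A → A → A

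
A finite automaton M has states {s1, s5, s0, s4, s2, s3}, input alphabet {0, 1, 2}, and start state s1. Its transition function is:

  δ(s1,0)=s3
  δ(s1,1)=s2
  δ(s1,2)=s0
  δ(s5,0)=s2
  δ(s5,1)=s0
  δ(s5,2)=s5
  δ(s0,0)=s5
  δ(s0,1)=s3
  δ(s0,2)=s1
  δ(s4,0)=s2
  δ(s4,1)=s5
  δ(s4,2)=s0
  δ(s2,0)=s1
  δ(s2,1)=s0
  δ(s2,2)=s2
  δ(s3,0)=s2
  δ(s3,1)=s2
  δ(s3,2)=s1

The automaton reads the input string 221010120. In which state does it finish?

s1

s1 → s0 → s1 → s2 → s1 → s2 → s1 → s2 → s2 → s1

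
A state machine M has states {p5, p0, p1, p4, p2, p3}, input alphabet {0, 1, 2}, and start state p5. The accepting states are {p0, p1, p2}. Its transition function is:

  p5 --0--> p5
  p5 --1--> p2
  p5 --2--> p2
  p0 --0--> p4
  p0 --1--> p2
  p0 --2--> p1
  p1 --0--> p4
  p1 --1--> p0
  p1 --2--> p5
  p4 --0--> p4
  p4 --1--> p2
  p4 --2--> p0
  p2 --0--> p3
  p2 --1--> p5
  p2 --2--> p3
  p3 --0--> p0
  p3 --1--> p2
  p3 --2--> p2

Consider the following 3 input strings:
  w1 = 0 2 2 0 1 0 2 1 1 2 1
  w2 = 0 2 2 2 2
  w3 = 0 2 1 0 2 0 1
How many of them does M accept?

w1: Trace: p5 -0-> p5 -2-> p2 -2-> p3 -0-> p0 -1-> p2 -0-> p3 -2-> p2 -1-> p5 -1-> p2 -2-> p3 -1-> p2  → end p2, accepted
w2: Trace: p5 -0-> p5 -2-> p2 -2-> p3 -2-> p2 -2-> p3  → end p3, rejected
w3: Trace: p5 -0-> p5 -2-> p2 -1-> p5 -0-> p5 -2-> p2 -0-> p3 -1-> p2  → end p2, accepted

2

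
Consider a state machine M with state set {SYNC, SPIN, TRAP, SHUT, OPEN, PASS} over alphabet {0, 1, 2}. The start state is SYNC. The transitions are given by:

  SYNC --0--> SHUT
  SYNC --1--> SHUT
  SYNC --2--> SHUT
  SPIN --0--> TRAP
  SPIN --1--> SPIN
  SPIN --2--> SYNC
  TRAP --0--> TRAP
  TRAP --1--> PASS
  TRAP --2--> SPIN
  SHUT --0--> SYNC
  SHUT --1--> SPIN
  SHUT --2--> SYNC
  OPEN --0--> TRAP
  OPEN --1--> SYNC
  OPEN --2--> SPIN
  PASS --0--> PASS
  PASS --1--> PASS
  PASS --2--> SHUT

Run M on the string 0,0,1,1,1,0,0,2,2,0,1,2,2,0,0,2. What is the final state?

SYNC → SHUT → SYNC → SHUT → SPIN → SPIN → TRAP → TRAP → SPIN → SYNC → SHUT → SPIN → SYNC → SHUT → SYNC → SHUT → SYNC

SYNC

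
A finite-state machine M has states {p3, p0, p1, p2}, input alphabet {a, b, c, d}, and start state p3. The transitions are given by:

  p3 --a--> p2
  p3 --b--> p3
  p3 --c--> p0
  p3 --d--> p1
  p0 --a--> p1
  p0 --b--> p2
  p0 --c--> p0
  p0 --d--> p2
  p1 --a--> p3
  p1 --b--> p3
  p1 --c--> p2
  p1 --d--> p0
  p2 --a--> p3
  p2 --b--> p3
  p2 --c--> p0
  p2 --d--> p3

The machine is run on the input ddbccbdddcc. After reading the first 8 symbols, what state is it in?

p3 → p1 → p0 → p2 → p0 → p0 → p2 → p3 → p1
After 8 symbols: p1.

p1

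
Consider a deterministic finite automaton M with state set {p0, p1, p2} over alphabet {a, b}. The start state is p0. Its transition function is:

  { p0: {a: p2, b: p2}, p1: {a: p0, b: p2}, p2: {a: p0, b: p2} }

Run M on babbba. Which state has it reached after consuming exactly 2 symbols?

p0

p0 → p2 → p0
After 2 symbols: p0.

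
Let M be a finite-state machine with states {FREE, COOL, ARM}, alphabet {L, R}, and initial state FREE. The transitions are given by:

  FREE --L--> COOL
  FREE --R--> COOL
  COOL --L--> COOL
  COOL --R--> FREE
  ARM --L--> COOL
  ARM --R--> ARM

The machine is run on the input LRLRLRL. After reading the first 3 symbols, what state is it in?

FREE → COOL → FREE → COOL
After 3 symbols: COOL.

COOL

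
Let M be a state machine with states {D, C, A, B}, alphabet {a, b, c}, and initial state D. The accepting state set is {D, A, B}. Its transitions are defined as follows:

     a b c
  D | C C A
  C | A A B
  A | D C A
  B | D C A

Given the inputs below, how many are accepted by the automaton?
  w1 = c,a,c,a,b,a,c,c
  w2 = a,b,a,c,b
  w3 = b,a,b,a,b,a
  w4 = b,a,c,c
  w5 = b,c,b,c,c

4

w1: Trace: D -c-> A -a-> D -c-> A -a-> D -b-> C -a-> A -c-> A -c-> A  → end A, accepted
w2: Trace: D -a-> C -b-> A -a-> D -c-> A -b-> C  → end C, rejected
w3: Trace: D -b-> C -a-> A -b-> C -a-> A -b-> C -a-> A  → end A, accepted
w4: Trace: D -b-> C -a-> A -c-> A -c-> A  → end A, accepted
w5: Trace: D -b-> C -c-> B -b-> C -c-> B -c-> A  → end A, accepted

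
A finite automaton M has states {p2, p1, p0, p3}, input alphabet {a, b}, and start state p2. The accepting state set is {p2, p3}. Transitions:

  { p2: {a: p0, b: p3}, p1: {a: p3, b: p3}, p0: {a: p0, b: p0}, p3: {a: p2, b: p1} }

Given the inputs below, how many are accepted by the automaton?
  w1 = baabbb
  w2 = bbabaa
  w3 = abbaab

1

w1: Trace: p2 -b-> p3 -a-> p2 -a-> p0 -b-> p0 -b-> p0 -b-> p0  → end p0, rejected
w2: Trace: p2 -b-> p3 -b-> p1 -a-> p3 -b-> p1 -a-> p3 -a-> p2  → end p2, accepted
w3: Trace: p2 -a-> p0 -b-> p0 -b-> p0 -a-> p0 -a-> p0 -b-> p0  → end p0, rejected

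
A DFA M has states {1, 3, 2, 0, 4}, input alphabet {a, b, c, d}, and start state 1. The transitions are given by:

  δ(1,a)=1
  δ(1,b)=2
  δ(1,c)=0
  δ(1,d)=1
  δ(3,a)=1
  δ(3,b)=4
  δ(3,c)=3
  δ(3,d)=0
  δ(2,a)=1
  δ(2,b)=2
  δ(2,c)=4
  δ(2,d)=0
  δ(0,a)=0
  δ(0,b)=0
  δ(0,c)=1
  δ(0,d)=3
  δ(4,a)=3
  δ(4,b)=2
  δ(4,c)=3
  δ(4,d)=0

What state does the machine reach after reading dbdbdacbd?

start at 1
read 'd': 1 → 1
read 'b': 1 → 2
read 'd': 2 → 0
read 'b': 0 → 0
read 'd': 0 → 3
read 'a': 3 → 1
read 'c': 1 → 0
read 'b': 0 → 0
read 'd': 0 → 3

3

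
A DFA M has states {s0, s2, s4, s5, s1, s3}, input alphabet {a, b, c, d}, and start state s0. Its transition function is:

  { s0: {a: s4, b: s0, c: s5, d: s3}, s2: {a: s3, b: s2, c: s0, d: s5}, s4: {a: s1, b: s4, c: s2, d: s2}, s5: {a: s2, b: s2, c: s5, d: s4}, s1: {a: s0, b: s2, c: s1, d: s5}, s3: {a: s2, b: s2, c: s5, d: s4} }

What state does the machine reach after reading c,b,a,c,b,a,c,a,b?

s2

start at s0
read 'c': s0 → s5
read 'b': s5 → s2
read 'a': s2 → s3
read 'c': s3 → s5
read 'b': s5 → s2
read 'a': s2 → s3
read 'c': s3 → s5
read 'a': s5 → s2
read 'b': s2 → s2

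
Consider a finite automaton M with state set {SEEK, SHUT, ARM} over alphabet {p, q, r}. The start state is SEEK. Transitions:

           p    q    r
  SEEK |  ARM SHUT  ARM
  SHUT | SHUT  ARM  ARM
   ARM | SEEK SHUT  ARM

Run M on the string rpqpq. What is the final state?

ARM

start at SEEK
read 'r': SEEK → ARM
read 'p': ARM → SEEK
read 'q': SEEK → SHUT
read 'p': SHUT → SHUT
read 'q': SHUT → ARM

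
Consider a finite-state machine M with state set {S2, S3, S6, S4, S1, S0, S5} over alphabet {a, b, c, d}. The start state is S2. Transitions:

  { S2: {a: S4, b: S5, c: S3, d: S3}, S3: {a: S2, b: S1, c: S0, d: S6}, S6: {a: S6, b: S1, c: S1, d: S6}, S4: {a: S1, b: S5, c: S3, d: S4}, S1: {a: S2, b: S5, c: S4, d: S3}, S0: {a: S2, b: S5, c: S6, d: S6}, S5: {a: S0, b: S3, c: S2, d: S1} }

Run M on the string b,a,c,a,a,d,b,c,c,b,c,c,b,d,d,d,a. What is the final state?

S2 → S5 → S0 → S6 → S6 → S6 → S6 → S1 → S4 → S3 → S1 → S4 → S3 → S1 → S3 → S6 → S6 → S6

S6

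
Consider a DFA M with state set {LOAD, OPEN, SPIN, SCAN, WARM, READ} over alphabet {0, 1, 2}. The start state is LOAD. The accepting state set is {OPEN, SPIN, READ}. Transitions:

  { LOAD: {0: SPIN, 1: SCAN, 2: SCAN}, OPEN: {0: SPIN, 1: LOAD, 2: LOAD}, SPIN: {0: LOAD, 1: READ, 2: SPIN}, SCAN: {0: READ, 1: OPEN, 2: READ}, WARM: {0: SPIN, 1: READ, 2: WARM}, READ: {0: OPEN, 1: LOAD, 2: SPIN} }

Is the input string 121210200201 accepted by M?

No

LOAD → SCAN → READ → LOAD → SCAN → OPEN → SPIN → SPIN → LOAD → SPIN → SPIN → LOAD → SCAN
End state SCAN is not accepting.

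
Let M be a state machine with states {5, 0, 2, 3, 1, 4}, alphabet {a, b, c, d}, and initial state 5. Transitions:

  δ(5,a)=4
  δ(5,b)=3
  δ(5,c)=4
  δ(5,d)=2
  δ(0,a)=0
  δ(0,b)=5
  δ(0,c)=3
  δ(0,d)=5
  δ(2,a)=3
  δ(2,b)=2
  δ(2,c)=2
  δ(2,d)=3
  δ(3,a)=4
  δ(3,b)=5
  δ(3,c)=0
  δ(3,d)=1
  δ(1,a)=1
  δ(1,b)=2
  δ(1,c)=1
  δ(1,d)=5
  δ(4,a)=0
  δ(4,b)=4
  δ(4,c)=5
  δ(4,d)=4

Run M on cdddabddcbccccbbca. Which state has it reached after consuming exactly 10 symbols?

5

start at 5
read 'c': 5 → 4
read 'd': 4 → 4
read 'd': 4 → 4
read 'd': 4 → 4
read 'a': 4 → 0
read 'b': 0 → 5
read 'd': 5 → 2
read 'd': 2 → 3
read 'c': 3 → 0
read 'b': 0 → 5
After 10 symbols: 5.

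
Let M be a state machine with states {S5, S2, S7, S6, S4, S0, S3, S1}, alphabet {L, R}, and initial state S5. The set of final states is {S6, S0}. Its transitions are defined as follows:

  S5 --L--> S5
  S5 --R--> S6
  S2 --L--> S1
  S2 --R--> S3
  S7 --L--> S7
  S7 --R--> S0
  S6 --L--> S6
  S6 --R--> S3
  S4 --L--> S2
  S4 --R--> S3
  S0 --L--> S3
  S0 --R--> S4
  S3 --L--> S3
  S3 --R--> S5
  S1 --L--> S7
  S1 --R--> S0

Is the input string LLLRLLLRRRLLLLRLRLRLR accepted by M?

S5 → S5 → S5 → S5 → S6 → S6 → S6 → S6 → S3 → S5 → S6 → S6 → S6 → S6 → S6 → S3 → S3 → S5 → S5 → S6 → S6 → S3
End state S3 is not accepting.

No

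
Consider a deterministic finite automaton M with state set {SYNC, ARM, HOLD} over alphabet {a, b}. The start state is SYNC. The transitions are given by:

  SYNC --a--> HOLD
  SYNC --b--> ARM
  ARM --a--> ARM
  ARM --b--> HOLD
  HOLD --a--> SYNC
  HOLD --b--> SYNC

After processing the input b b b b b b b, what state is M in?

ARM

Trace: SYNC -b-> ARM -b-> HOLD -b-> SYNC -b-> ARM -b-> HOLD -b-> SYNC -b-> ARM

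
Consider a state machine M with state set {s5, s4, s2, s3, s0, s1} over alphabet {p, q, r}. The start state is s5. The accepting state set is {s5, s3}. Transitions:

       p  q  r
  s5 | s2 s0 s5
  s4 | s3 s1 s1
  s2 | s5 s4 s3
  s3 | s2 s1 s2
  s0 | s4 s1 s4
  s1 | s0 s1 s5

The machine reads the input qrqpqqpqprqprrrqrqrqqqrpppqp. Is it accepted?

Yes

Trace: s5 -q-> s0 -r-> s4 -q-> s1 -p-> s0 -q-> s1 -q-> s1 -p-> s0 -q-> s1 -p-> s0 -r-> s4 -q-> s1 -p-> s0 -r-> s4 -r-> s1 -r-> s5 -q-> s0 -r-> s4 -q-> s1 -r-> s5 -q-> s0 -q-> s1 -q-> s1 -r-> s5 -p-> s2 -p-> s5 -p-> s2 -q-> s4 -p-> s3
End state s3 is accepting.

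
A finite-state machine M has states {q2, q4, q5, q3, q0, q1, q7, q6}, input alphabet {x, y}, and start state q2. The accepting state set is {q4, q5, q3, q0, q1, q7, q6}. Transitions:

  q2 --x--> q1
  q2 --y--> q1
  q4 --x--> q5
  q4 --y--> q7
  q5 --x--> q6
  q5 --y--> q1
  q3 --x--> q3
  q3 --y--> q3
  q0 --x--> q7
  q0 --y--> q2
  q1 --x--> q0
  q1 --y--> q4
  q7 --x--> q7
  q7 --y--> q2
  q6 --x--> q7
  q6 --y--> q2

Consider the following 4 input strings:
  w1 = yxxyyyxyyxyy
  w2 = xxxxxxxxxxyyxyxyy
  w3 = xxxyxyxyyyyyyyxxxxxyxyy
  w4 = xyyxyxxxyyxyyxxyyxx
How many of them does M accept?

4

w1: Trace: q2 -y-> q1 -x-> q0 -x-> q7 -y-> q2 -y-> q1 -y-> q4 -x-> q5 -y-> q1 -y-> q4 -x-> q5 -y-> q1 -y-> q4  → end q4, accepted
w2: Trace: q2 -x-> q1 -x-> q0 -x-> q7 -x-> q7 -x-> q7 -x-> q7 -x-> q7 -x-> q7 -x-> q7 -x-> q7 -y-> q2 -y-> q1 -x-> q0 -y-> q2 -x-> q1 -y-> q4 -y-> q7  → end q7, accepted
w3: Trace: q2 -x-> q1 -x-> q0 -x-> q7 -y-> q2 -x-> q1 -y-> q4 -x-> q5 -y-> q1 -y-> q4 -y-> q7 -y-> q2 -y-> q1 -y-> q4 -y-> q7 -x-> q7 -x-> q7 -x-> q7 -x-> q7 -x-> q7 -y-> q2 -x-> q1 -y-> q4 -y-> q7  → end q7, accepted
w4: Trace: q2 -x-> q1 -y-> q4 -y-> q7 -x-> q7 -y-> q2 -x-> q1 -x-> q0 -x-> q7 -y-> q2 -y-> q1 -x-> q0 -y-> q2 -y-> q1 -x-> q0 -x-> q7 -y-> q2 -y-> q1 -x-> q0 -x-> q7  → end q7, accepted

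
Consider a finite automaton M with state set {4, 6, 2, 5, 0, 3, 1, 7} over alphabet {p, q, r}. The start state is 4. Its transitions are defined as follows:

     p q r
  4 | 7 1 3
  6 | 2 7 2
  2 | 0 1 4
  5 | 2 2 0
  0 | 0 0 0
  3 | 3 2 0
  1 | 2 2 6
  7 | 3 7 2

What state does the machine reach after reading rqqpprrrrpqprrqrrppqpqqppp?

0

start at 4
read 'r': 4 → 3
read 'q': 3 → 2
read 'q': 2 → 1
read 'p': 1 → 2
read 'p': 2 → 0
read 'r': 0 → 0
read 'r': 0 → 0
read 'r': 0 → 0
read 'r': 0 → 0
read 'p': 0 → 0
read 'q': 0 → 0
read 'p': 0 → 0
read 'r': 0 → 0
read 'r': 0 → 0
read 'q': 0 → 0
read 'r': 0 → 0
read 'r': 0 → 0
read 'p': 0 → 0
read 'p': 0 → 0
read 'q': 0 → 0
read 'p': 0 → 0
read 'q': 0 → 0
read 'q': 0 → 0
read 'p': 0 → 0
read 'p': 0 → 0
read 'p': 0 → 0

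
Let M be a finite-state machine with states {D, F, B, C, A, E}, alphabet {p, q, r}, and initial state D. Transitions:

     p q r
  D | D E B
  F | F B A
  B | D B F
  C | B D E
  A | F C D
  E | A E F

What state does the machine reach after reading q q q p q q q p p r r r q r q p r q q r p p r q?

C

start at D
read 'q': D → E
read 'q': E → E
read 'q': E → E
read 'p': E → A
read 'q': A → C
read 'q': C → D
read 'q': D → E
read 'p': E → A
read 'p': A → F
read 'r': F → A
read 'r': A → D
read 'r': D → B
read 'q': B → B
read 'r': B → F
read 'q': F → B
read 'p': B → D
read 'r': D → B
read 'q': B → B
read 'q': B → B
read 'r': B → F
read 'p': F → F
read 'p': F → F
read 'r': F → A
read 'q': A → C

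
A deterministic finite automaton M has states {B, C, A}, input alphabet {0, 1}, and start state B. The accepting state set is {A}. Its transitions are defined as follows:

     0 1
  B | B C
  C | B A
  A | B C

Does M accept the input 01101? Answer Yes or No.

No

start at B
read '0': B → B
read '1': B → C
read '1': C → A
read '0': A → B
read '1': B → C
End state C is not accepting.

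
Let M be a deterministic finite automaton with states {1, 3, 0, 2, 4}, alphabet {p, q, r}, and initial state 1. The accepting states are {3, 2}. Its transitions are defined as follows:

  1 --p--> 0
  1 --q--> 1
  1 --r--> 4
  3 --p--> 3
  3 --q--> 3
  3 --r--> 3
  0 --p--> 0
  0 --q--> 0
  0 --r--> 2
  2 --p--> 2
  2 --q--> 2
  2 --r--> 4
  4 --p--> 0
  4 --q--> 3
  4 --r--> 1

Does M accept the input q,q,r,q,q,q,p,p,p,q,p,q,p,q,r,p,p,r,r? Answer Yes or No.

Trace: 1 -q-> 1 -q-> 1 -r-> 4 -q-> 3 -q-> 3 -q-> 3 -p-> 3 -p-> 3 -p-> 3 -q-> 3 -p-> 3 -q-> 3 -p-> 3 -q-> 3 -r-> 3 -p-> 3 -p-> 3 -r-> 3 -r-> 3
End state 3 is accepting.

Yes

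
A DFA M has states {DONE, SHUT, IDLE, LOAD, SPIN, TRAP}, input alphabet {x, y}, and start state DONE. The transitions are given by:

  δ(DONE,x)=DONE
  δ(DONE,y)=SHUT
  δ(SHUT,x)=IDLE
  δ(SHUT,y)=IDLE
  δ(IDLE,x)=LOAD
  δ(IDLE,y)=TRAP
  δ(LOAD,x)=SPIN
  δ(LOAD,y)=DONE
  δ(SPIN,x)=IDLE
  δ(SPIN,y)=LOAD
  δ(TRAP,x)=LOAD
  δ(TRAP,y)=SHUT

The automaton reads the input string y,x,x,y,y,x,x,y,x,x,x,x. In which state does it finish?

DONE → SHUT → IDLE → LOAD → DONE → SHUT → IDLE → LOAD → DONE → DONE → DONE → DONE → DONE

DONE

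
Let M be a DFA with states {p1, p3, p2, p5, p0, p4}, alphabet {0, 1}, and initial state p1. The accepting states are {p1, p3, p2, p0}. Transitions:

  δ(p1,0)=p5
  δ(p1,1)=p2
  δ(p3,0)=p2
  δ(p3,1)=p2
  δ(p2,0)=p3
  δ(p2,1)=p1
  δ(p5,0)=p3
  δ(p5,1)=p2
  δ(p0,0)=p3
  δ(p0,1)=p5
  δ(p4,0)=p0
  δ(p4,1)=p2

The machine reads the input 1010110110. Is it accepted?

No

Trace: p1 -1-> p2 -0-> p3 -1-> p2 -0-> p3 -1-> p2 -1-> p1 -0-> p5 -1-> p2 -1-> p1 -0-> p5
End state p5 is not accepting.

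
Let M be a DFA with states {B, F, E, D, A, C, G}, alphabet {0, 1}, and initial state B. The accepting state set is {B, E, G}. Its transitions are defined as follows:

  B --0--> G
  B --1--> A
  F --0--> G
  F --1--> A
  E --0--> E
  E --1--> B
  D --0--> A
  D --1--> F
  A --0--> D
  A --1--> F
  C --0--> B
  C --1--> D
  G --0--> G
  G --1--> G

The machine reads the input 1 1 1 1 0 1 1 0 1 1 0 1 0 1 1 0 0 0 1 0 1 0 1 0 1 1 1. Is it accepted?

Yes

Trace: B -1-> A -1-> F -1-> A -1-> F -0-> G -1-> G -1-> G -0-> G -1-> G -1-> G -0-> G -1-> G -0-> G -1-> G -1-> G -0-> G -0-> G -0-> G -1-> G -0-> G -1-> G -0-> G -1-> G -0-> G -1-> G -1-> G -1-> G
End state G is accepting.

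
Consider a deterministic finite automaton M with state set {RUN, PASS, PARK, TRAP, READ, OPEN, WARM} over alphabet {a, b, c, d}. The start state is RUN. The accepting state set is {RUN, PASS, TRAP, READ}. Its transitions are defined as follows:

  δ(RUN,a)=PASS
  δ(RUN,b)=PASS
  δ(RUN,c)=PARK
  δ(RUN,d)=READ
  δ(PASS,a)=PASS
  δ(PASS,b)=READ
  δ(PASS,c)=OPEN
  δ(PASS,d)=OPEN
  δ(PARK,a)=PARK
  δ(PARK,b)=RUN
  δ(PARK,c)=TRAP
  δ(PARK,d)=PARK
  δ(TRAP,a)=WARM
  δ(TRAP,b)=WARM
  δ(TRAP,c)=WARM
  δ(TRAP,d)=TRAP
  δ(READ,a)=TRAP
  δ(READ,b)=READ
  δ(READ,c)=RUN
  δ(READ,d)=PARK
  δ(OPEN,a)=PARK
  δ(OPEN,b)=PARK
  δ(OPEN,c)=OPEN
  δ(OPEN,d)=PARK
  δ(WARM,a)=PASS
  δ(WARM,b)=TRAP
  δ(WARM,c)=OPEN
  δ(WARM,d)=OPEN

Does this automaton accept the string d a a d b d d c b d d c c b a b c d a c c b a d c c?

No

RUN → READ → TRAP → WARM → OPEN → PARK → PARK → PARK → TRAP → WARM → OPEN → PARK → TRAP → WARM → TRAP → WARM → TRAP → WARM → OPEN → PARK → TRAP → WARM → TRAP → WARM → OPEN → OPEN → OPEN
End state OPEN is not accepting.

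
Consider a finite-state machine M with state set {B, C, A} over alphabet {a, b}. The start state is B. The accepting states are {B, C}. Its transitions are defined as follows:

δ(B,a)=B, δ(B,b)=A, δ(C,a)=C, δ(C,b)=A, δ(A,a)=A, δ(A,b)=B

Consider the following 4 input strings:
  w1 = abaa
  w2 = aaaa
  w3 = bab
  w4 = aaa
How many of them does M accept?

3

w1: Trace: B -a-> B -b-> A -a-> A -a-> A  → end A, rejected
w2: Trace: B -a-> B -a-> B -a-> B -a-> B  → end B, accepted
w3: Trace: B -b-> A -a-> A -b-> B  → end B, accepted
w4: Trace: B -a-> B -a-> B -a-> B  → end B, accepted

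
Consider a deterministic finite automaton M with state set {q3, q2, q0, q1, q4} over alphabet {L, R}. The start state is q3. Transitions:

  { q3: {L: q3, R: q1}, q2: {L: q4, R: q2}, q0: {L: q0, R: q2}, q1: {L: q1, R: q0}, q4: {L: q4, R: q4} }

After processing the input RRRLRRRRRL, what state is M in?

start at q3
read 'R': q3 → q1
read 'R': q1 → q0
read 'R': q0 → q2
read 'L': q2 → q4
read 'R': q4 → q4
read 'R': q4 → q4
read 'R': q4 → q4
read 'R': q4 → q4
read 'R': q4 → q4
read 'L': q4 → q4

q4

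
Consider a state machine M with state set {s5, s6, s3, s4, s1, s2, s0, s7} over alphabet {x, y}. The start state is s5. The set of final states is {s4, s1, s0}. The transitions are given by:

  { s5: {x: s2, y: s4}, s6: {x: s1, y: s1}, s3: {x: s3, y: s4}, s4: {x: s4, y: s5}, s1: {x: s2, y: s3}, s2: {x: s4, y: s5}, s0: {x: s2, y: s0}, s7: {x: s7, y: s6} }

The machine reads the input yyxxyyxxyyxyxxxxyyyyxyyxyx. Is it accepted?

No

Trace: s5 -y-> s4 -y-> s5 -x-> s2 -x-> s4 -y-> s5 -y-> s4 -x-> s4 -x-> s4 -y-> s5 -y-> s4 -x-> s4 -y-> s5 -x-> s2 -x-> s4 -x-> s4 -x-> s4 -y-> s5 -y-> s4 -y-> s5 -y-> s4 -x-> s4 -y-> s5 -y-> s4 -x-> s4 -y-> s5 -x-> s2
End state s2 is not accepting.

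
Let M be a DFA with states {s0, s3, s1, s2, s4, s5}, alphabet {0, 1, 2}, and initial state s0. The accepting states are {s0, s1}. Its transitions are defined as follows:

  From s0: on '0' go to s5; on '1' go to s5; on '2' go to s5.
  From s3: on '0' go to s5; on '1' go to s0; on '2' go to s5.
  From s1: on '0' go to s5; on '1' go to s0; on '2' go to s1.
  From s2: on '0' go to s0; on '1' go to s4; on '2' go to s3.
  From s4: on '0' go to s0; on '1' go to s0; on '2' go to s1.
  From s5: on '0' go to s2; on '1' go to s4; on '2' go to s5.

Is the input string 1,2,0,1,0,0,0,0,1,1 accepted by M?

No

start at s0
read '1': s0 → s5
read '2': s5 → s5
read '0': s5 → s2
read '1': s2 → s4
read '0': s4 → s0
read '0': s0 → s5
read '0': s5 → s2
read '0': s2 → s0
read '1': s0 → s5
read '1': s5 → s4
End state s4 is not accepting.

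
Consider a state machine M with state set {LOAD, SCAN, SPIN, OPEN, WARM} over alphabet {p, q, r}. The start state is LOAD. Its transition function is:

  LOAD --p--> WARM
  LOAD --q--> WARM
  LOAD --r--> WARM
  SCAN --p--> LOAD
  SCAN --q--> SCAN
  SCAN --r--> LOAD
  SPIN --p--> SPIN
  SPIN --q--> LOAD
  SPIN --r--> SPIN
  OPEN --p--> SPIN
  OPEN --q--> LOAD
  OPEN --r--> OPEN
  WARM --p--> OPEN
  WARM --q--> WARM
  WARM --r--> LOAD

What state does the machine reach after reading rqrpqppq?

LOAD

start at LOAD
read 'r': LOAD → WARM
read 'q': WARM → WARM
read 'r': WARM → LOAD
read 'p': LOAD → WARM
read 'q': WARM → WARM
read 'p': WARM → OPEN
read 'p': OPEN → SPIN
read 'q': SPIN → LOAD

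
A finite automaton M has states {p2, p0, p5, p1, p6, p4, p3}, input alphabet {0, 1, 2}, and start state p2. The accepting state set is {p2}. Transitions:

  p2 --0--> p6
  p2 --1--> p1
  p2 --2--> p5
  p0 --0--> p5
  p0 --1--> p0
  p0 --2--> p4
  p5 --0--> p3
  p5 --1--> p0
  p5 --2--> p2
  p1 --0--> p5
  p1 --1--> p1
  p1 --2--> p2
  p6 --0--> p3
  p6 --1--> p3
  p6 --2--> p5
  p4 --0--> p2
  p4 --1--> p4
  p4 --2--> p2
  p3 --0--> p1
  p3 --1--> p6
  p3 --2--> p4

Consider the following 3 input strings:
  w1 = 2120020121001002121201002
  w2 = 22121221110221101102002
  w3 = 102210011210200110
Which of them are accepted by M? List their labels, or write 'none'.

w1

w1: p2 → p5 → p0 → p4 → p2 → p6 → p5 → p3 → p6 → p5 → p0 → p5 → p3 → p6 → p3 → p1 → p2 → p1 → p2 → p1 → p2 → p6 → p3 → p1 → p5 → p2  → end p2, accepted
w2: p2 → p5 → p2 → p1 → p2 → p1 → p2 → p5 → p0 → p0 → p0 → p5 → p2 → p5 → p0 → p0 → p5 → p0 → p0 → p5 → p2 → p6 → p3 → p4  → end p4, rejected
w3: p2 → p1 → p5 → p2 → p5 → p0 → p5 → p3 → p6 → p3 → p4 → p4 → p2 → p5 → p3 → p1 → p1 → p1 → p5  → end p5, rejected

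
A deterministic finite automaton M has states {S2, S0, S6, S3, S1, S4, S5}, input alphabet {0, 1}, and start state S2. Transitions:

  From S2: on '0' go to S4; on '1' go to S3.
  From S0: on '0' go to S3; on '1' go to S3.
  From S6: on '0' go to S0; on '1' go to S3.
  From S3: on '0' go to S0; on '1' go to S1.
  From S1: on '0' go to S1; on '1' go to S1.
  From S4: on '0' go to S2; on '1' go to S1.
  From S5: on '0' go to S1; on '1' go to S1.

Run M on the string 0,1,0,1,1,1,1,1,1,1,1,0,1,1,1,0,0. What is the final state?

Trace: S2 -0-> S4 -1-> S1 -0-> S1 -1-> S1 -1-> S1 -1-> S1 -1-> S1 -1-> S1 -1-> S1 -1-> S1 -1-> S1 -0-> S1 -1-> S1 -1-> S1 -1-> S1 -0-> S1 -0-> S1

S1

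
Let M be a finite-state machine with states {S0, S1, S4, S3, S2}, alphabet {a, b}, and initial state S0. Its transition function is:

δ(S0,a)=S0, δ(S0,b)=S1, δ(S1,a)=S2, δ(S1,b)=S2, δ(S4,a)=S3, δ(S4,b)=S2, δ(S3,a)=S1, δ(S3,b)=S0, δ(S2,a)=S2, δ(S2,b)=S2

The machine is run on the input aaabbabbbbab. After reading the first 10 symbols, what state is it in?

S0 → S0 → S0 → S0 → S1 → S2 → S2 → S2 → S2 → S2 → S2
After 10 symbols: S2.

S2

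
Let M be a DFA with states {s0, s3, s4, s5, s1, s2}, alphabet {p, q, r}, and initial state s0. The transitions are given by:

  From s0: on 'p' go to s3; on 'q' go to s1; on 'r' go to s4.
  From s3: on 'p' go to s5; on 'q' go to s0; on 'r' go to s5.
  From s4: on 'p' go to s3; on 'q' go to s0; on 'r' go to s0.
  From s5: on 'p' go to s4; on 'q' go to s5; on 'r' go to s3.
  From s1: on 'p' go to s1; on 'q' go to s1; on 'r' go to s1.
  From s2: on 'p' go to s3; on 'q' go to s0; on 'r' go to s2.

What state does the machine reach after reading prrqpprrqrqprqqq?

s0 → s3 → s5 → s3 → s0 → s3 → s5 → s3 → s5 → s5 → s3 → s0 → s3 → s5 → s5 → s5 → s5

s5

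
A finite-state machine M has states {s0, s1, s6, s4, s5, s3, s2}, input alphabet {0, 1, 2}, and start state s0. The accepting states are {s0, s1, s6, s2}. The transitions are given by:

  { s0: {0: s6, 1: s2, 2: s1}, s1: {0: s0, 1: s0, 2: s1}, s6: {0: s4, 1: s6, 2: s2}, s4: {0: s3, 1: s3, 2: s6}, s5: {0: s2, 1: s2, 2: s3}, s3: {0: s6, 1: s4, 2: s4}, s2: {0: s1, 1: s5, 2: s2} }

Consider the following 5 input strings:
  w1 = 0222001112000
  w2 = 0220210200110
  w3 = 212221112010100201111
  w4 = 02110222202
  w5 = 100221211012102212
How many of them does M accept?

w1: s0 → s6 → s2 → s2 → s2 → s1 → s0 → s2 → s5 → s2 → s2 → s1 → s0 → s6  → end s6, accepted
w2: s0 → s6 → s2 → s2 → s1 → s1 → s0 → s6 → s2 → s1 → s0 → s2 → s5 → s2  → end s2, accepted
w3: s0 → s1 → s0 → s1 → s1 → s1 → s0 → s2 → s5 → s3 → s6 → s6 → s4 → s3 → s6 → s4 → s6 → s4 → s3 → s4 → s3 → s4  → end s4, rejected
w4: s0 → s6 → s2 → s5 → s2 → s1 → s1 → s1 → s1 → s1 → s0 → s1  → end s1, accepted
w5: s0 → s2 → s1 → s0 → s1 → s1 → s0 → s1 → s0 → s2 → s1 → s0 → s1 → s0 → s6 → s2 → s2 → s5 → s3  → end s3, rejected

3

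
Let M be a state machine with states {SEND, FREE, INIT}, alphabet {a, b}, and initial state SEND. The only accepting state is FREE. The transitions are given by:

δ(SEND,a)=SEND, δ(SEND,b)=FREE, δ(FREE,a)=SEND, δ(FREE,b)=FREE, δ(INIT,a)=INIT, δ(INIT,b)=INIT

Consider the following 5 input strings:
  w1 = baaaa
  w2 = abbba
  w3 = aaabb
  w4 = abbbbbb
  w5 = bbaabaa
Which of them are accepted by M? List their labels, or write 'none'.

w1: Trace: SEND -b-> FREE -a-> SEND -a-> SEND -a-> SEND -a-> SEND  → end SEND, rejected
w2: Trace: SEND -a-> SEND -b-> FREE -b-> FREE -b-> FREE -a-> SEND  → end SEND, rejected
w3: Trace: SEND -a-> SEND -a-> SEND -a-> SEND -b-> FREE -b-> FREE  → end FREE, accepted
w4: Trace: SEND -a-> SEND -b-> FREE -b-> FREE -b-> FREE -b-> FREE -b-> FREE -b-> FREE  → end FREE, accepted
w5: Trace: SEND -b-> FREE -b-> FREE -a-> SEND -a-> SEND -b-> FREE -a-> SEND -a-> SEND  → end SEND, rejected

w3, w4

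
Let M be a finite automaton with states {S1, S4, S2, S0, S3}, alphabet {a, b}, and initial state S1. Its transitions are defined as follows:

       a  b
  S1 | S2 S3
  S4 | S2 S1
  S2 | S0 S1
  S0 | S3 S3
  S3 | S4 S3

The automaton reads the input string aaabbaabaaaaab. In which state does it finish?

S1

Trace: S1 -a-> S2 -a-> S0 -a-> S3 -b-> S3 -b-> S3 -a-> S4 -a-> S2 -b-> S1 -a-> S2 -a-> S0 -a-> S3 -a-> S4 -a-> S2 -b-> S1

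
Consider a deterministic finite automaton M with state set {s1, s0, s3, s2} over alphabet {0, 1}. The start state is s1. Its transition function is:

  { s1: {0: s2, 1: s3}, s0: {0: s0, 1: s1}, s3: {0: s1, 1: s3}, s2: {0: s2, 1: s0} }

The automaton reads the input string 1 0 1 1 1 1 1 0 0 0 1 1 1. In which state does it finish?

start at s1
read '1': s1 → s3
read '0': s3 → s1
read '1': s1 → s3
read '1': s3 → s3
read '1': s3 → s3
read '1': s3 → s3
read '1': s3 → s3
read '0': s3 → s1
read '0': s1 → s2
read '0': s2 → s2
read '1': s2 → s0
read '1': s0 → s1
read '1': s1 → s3

s3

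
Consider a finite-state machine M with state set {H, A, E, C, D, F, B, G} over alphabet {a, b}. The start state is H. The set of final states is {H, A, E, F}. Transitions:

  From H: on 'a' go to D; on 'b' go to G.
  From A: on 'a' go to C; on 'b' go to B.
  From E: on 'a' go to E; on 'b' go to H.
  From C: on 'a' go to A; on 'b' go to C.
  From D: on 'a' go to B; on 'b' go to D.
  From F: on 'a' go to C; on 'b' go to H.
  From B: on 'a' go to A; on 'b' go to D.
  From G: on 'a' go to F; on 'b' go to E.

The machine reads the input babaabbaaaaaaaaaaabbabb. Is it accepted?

H → G → F → H → D → B → D → D → B → A → C → A → C → A → C → A → C → A → C → C → C → A → B → D
End state D is not accepting.

No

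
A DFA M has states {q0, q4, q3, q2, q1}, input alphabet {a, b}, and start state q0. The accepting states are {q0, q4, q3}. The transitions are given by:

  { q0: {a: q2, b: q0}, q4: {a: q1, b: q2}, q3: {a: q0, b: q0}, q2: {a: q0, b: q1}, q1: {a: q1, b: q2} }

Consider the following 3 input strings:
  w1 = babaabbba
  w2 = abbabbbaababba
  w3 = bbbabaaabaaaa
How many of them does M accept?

2

w1:
  start at q0
  read 'b': q0 → q0
  read 'a': q0 → q2
  read 'b': q2 → q1
  read 'a': q1 → q1
  read 'a': q1 → q1
  read 'b': q1 → q2
  read 'b': q2 → q1
  read 'b': q1 → q2
  read 'a': q2 → q0
  end q0, accepted
w2:
  start at q0
  read 'a': q0 → q2
  read 'b': q2 → q1
  read 'b': q1 → q2
  read 'a': q2 → q0
  read 'b': q0 → q0
  read 'b': q0 → q0
  read 'b': q0 → q0
  read 'a': q0 → q2
  read 'a': q2 → q0
  read 'b': q0 → q0
  read 'a': q0 → q2
  read 'b': q2 → q1
  read 'b': q1 → q2
  read 'a': q2 → q0
  end q0, accepted
w3:
  start at q0
  read 'b': q0 → q0
  read 'b': q0 → q0
  read 'b': q0 → q0
  read 'a': q0 → q2
  read 'b': q2 → q1
  read 'a': q1 → q1
  read 'a': q1 → q1
  read 'a': q1 → q1
  read 'b': q1 → q2
  read 'a': q2 → q0
  read 'a': q0 → q2
  read 'a': q2 → q0
  read 'a': q0 → q2
  end q2, rejected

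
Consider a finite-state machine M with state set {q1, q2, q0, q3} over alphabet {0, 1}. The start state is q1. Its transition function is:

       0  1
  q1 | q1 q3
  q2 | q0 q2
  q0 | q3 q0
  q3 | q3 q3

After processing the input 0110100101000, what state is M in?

Trace: q1 -0-> q1 -1-> q3 -1-> q3 -0-> q3 -1-> q3 -0-> q3 -0-> q3 -1-> q3 -0-> q3 -1-> q3 -0-> q3 -0-> q3 -0-> q3

q3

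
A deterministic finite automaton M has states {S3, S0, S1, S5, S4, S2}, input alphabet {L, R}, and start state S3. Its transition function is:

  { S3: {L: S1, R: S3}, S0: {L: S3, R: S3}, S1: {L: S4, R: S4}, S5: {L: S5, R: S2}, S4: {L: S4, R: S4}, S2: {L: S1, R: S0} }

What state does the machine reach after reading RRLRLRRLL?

S4

S3 → S3 → S3 → S1 → S4 → S4 → S4 → S4 → S4 → S4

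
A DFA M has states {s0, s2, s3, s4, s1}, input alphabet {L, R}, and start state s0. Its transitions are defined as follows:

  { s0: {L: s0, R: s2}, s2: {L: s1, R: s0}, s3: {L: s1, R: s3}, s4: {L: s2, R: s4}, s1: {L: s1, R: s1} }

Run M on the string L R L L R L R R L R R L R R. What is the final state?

s1

Trace: s0 -L-> s0 -R-> s2 -L-> s1 -L-> s1 -R-> s1 -L-> s1 -R-> s1 -R-> s1 -L-> s1 -R-> s1 -R-> s1 -L-> s1 -R-> s1 -R-> s1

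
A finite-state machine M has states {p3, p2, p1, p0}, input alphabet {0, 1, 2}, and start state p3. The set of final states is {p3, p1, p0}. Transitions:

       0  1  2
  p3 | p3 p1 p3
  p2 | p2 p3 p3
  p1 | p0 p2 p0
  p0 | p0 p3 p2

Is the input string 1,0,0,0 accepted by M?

Yes

p3 → p1 → p0 → p0 → p0
End state p0 is accepting.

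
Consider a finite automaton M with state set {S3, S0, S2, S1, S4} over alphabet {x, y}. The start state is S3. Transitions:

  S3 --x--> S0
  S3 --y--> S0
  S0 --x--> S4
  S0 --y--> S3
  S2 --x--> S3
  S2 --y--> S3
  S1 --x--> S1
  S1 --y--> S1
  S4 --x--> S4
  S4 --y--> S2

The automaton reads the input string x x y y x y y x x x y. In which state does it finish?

start at S3
read 'x': S3 → S0
read 'x': S0 → S4
read 'y': S4 → S2
read 'y': S2 → S3
read 'x': S3 → S0
read 'y': S0 → S3
read 'y': S3 → S0
read 'x': S0 → S4
read 'x': S4 → S4
read 'x': S4 → S4
read 'y': S4 → S2

S2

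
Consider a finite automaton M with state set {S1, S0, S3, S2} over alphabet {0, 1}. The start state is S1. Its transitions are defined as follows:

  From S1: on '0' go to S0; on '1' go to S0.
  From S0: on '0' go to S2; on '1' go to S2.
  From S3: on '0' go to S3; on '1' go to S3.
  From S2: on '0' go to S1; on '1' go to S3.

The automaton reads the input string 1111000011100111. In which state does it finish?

start at S1
read '1': S1 → S0
read '1': S0 → S2
read '1': S2 → S3
read '1': S3 → S3
read '0': S3 → S3
read '0': S3 → S3
read '0': S3 → S3
read '0': S3 → S3
read '1': S3 → S3
read '1': S3 → S3
read '1': S3 → S3
read '0': S3 → S3
read '0': S3 → S3
read '1': S3 → S3
read '1': S3 → S3
read '1': S3 → S3

S3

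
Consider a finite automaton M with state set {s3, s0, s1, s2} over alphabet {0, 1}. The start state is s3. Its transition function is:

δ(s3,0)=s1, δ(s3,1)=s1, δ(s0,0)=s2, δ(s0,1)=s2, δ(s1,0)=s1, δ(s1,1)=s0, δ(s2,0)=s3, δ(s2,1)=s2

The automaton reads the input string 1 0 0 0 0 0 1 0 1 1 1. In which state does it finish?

start at s3
read '1': s3 → s1
read '0': s1 → s1
read '0': s1 → s1
read '0': s1 → s1
read '0': s1 → s1
read '0': s1 → s1
read '1': s1 → s0
read '0': s0 → s2
read '1': s2 → s2
read '1': s2 → s2
read '1': s2 → s2

s2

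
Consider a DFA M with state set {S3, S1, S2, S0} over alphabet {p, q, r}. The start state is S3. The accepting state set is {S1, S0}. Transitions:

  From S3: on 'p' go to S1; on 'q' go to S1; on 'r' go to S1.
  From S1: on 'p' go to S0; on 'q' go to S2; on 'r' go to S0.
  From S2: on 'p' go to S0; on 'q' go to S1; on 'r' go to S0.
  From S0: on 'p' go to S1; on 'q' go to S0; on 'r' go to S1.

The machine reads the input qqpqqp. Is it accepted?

S3 → S1 → S2 → S0 → S0 → S0 → S1
End state S1 is accepting.

Yes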